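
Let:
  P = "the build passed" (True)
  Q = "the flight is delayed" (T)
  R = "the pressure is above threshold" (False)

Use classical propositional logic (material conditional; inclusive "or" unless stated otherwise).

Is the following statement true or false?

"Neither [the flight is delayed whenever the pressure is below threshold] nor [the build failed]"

Values: R=False, Q=True, P=True.
This is (not R -> Q) nor not P.

not R = not False = True
not R -> Q = True -> True = True
not P = not True = False
(not R -> Q) nor not P = True nor False = False

false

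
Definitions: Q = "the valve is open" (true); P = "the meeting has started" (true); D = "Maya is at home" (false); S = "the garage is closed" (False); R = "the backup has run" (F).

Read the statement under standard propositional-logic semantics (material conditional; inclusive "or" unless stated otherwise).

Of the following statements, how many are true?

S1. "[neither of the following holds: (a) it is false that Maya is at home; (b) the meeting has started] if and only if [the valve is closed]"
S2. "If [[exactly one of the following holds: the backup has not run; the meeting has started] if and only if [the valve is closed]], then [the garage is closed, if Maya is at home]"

2

S1: Formalization: (not D nor P) iff not Q

not D = not False = True
not D nor P = True nor True = False
not Q = not True = False
(not D nor P) iff not Q = False iff False = True
Thus S1 is true.

S2: In symbols: ((not R xor P) iff not Q) -> (D -> S)

not R = not False = True
not R xor P = True xor True = False
not Q = not True = False
(not R xor P) iff not Q = False iff False = True
D -> S = False -> False = True
((not R xor P) iff not Q) -> (D -> S) = True -> True = True
So S2 is true.

2 of the 2 statements are true (S1, S2).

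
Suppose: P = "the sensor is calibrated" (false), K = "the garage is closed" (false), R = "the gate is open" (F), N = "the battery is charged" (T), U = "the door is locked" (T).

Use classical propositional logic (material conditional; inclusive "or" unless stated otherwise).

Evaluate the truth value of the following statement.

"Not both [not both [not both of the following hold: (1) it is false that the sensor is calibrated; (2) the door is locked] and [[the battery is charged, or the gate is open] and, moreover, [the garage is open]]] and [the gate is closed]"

False.

Formalization: ((not P nand U) nand ((N or R) and not K)) nand not R

not P = not False = True
not P nand U = True nand True = False
N or R = True or False = True
not K = not False = True
(N or R) and not K = True and True = True
(not P nand U) nand ((N or R) and not K) = False nand True = True
not R = not False = True
((not P nand U) nand ((N or R) and not K)) nand not R = True nand True = False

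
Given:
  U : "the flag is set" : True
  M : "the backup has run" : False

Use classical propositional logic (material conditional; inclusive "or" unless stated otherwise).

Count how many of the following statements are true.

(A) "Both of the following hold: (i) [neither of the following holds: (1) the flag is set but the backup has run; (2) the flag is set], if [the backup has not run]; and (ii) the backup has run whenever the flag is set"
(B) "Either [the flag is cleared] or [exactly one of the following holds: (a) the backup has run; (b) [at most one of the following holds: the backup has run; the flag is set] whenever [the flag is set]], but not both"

1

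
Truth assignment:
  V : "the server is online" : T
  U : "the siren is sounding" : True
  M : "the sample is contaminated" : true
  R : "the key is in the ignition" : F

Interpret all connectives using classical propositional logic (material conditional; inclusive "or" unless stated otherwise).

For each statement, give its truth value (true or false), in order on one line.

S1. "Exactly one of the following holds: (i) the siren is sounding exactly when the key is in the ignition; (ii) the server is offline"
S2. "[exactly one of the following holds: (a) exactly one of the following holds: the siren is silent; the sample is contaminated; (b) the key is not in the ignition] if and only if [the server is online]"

S1: In symbols: (U <-> R) xor ~V

U <-> R = T <-> F = F
~V = ~T = F
(U <-> R) xor ~V = F xor F = F
Hence S1 is false.

S2: Parsed as ((~U xor M) xor ~R) <-> V

~U = ~T = F
~U xor M = F xor T = T
~R = ~F = T
(~U xor M) xor ~R = T xor T = F
((~U xor M) xor ~R) <-> V = F <-> T = F
Hence S2 is false.

S1 False / S2 False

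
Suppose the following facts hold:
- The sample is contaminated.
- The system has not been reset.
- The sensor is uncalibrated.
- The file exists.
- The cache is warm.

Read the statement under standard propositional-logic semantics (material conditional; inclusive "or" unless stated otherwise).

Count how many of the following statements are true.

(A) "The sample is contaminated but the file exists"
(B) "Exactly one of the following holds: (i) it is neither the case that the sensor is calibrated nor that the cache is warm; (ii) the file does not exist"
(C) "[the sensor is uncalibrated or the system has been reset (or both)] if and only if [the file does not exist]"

Let P = "the sample is contaminated" (T), D = "the file exists" (T), G = "the sensor is calibrated" (F), V = "the cache is warm" (T), K = "the system has been reset" (F).

(A): Formalization: P & D

P & D = T & T = T
So (A) is true.

(B): This is (G nor V) xor ~D.

G nor V = F nor T = F
~D = ~T = F
(G nor V) xor ~D = F xor F = F
Thus (B) is false.

(C): Parsed as (~G | K) <-> ~D

~G = ~F = T
~G | K = T | F = T
~D = ~T = F
(~G | K) <-> ~D = T <-> F = F
Thus (C) is false.

1 of the 3 statements is true ((A)).

1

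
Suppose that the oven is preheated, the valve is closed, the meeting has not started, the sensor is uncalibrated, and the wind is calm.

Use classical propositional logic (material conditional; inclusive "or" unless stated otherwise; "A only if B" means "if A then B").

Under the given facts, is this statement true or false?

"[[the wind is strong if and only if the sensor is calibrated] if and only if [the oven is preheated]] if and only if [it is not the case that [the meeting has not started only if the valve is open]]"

Let H = "the wind is strong" (F), P = "the sensor is calibrated" (F), Q = "the oven is preheated" (T), L = "the meeting has started" (F), S = "the valve is open" (F).
Parsed as ((H ↔ P) ↔ Q) ↔ ¬(¬L → S)

H ↔ P = F ↔ F = T
(H ↔ P) ↔ Q = T ↔ T = T
¬L = ¬F = T
¬L → S = T → F = F
¬(¬L → S) = ¬F = T
((H ↔ P) ↔ Q) ↔ ¬(¬L → S) = T ↔ T = T

True.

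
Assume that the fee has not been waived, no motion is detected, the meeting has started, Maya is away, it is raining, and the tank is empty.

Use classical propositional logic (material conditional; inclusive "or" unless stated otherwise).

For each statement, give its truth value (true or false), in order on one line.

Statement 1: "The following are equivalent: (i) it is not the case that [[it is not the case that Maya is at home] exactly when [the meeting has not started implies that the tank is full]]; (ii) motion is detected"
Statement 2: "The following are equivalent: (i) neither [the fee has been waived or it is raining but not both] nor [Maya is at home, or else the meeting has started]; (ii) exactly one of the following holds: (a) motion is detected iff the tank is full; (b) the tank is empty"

Let S = "Maya is at home" (F), R = "the meeting has started" (T), V = "the tank is full" (F), Q = "motion is detected" (F), P = "the fee has been waived" (F), U = "it is raining" (T).

Statement 1: In symbols: ~(~S <-> (~R -> V)) <-> Q

~S = ~F = T
~R = ~T = F
~R -> V = F -> F = T
~S <-> (~R -> V) = T <-> T = T
~(~S <-> (~R -> V)) = ~T = F
~(~S <-> (~R -> V)) <-> Q = F <-> F = T
Hence Statement 1 is true.

Statement 2: This is ((P xor U) nor (S | R)) <-> ((Q <-> V) xor ~V).

P xor U = F xor T = T
S | R = F | T = T
(P xor U) nor (S | R) = T nor T = F
Q <-> V = F <-> F = T
~V = ~F = T
(Q <-> V) xor ~V = T xor T = F
((P xor U) nor (S | R)) <-> ((Q <-> V) xor ~V) = F <-> F = T
Thus Statement 2 is true.

Statement 1 True / Statement 2 True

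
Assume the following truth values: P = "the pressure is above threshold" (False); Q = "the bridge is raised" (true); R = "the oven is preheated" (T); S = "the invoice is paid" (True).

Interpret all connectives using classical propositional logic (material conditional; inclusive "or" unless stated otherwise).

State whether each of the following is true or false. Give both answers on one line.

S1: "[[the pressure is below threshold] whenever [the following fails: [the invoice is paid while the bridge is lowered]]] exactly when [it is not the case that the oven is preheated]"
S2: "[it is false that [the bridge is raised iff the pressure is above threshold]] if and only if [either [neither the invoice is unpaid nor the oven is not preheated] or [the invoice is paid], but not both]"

S1: This is (not (S and not Q) -> not P) iff not R.

not Q = not True = False
S and not Q = True and False = False
not (S and not Q) = not False = True
not P = not False = True
not (S and not Q) -> not P = True -> True = True
not R = not True = False
(not (S and not Q) -> not P) iff not R = True iff False = False
Hence S1 is false.

S2: Formalization: not (Q iff P) iff ((not S nor not R) xor S)

Q iff P = True iff False = False
not (Q iff P) = not False = True
not S = not True = False
not R = not True = False
not S nor not R = False nor False = True
(not S nor not R) xor S = True xor True = False
not (Q iff P) iff ((not S nor not R) xor S) = True iff False = False
Thus S2 is false.

S1 F / S2 F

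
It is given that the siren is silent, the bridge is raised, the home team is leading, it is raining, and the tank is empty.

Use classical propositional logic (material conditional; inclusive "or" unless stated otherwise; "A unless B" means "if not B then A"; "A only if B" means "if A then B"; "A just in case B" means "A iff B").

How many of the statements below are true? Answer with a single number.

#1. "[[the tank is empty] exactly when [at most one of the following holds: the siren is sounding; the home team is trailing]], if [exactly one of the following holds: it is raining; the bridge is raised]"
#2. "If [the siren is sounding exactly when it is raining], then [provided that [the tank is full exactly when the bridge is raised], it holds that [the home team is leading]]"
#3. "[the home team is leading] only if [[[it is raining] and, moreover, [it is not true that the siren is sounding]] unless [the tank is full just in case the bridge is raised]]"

Let P = "it is raining" (T), H = "the bridge is raised" (T), K = "the tank is full" (F), R = "the siren is sounding" (F), G = "the home team is leading" (T).

#1: This is (P ⊕ H) → (¬K ↔ (R ↑ ¬G)).

P ⊕ H = T ⊕ T = F
¬K = ¬F = T
¬G = ¬T = F
R ↑ ¬G = F ↑ F = T
¬K ↔ (R ↑ ¬G) = T ↔ T = T
(P ⊕ H) → (¬K ↔ (R ↑ ¬G)) = F → T = T
Thus #1 is true.

#2: Formalization: (R ↔ P) → ((K ↔ H) → G)

R ↔ P = F ↔ T = F
K ↔ H = F ↔ T = F
(K ↔ H) → G = F → T = T
(R ↔ P) → ((K ↔ H) → G) = F → T = T
Hence #2 is true.

#3: Parsed as G → ((P ∧ ¬R) ∨ (K ↔ H))

¬R = ¬F = T
P ∧ ¬R = T ∧ T = T
K ↔ H = F ↔ T = F
(P ∧ ¬R) ∨ (K ↔ H) = T ∨ F = T
G → ((P ∧ ¬R) ∨ (K ↔ H)) = T → T = T
Thus #3 is true.

3 of the 3 statements are true.

3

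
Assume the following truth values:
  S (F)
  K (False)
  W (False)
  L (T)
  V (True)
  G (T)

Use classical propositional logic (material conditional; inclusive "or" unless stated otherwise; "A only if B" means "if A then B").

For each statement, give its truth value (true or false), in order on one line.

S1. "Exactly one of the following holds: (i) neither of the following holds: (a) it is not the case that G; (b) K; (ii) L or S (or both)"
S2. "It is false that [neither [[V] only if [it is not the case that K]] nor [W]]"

S1 F / S2 T

S1: In symbols: (~G nor K) xor (L | S)

~G = ~T = F
~G nor K = F nor F = T
L | S = T | F = T
(~G nor K) xor (L | S) = T xor T = F
Thus S1 is false.

S2: Formalization: ~((V -> ~K) nor W)

~K = ~F = T
V -> ~K = T -> T = T
(V -> ~K) nor W = T nor F = F
~((V -> ~K) nor W) = ~F = T
Thus S2 is true.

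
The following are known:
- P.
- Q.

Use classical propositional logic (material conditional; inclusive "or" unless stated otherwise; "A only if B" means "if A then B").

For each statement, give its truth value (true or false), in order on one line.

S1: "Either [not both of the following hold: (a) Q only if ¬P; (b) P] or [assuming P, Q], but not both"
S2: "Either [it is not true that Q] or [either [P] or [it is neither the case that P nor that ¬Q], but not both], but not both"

S1 false, S2 true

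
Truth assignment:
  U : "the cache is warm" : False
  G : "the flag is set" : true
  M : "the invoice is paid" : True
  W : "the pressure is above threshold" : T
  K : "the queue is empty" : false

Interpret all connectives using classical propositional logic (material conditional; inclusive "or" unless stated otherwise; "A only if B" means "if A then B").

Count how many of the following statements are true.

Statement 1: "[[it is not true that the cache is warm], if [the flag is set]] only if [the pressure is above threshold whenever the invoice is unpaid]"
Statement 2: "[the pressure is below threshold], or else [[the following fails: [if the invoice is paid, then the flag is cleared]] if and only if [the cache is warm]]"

1

Statement 1: This is (G → ¬U) → (¬M → W).

¬U = ¬F = T
G → ¬U = T → T = T
¬M = ¬T = F
¬M → W = F → T = T
(G → ¬U) → (¬M → W) = T → T = T
Hence Statement 1 is true.

Statement 2: In symbols: ¬W ∨ (¬(M → ¬G) ↔ U)

¬W = ¬T = F
¬G = ¬T = F
M → ¬G = T → F = F
¬(M → ¬G) = ¬F = T
¬(M → ¬G) ↔ U = T ↔ F = F
¬W ∨ (¬(M → ¬G) ↔ U) = F ∨ F = F
So Statement 2 is false.

1 of the 2 statements is true (Statement 1).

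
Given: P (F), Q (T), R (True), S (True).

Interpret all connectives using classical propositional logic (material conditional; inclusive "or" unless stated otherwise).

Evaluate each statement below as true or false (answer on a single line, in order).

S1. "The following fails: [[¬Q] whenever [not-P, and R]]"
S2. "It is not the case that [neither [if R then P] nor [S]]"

S1 True, S2 True

S1: Parsed as ¬((¬P ∧ R) → ¬Q)

¬P = ¬F = T
¬P ∧ R = T ∧ T = T
¬Q = ¬T = F
(¬P ∧ R) → ¬Q = T → F = F
¬((¬P ∧ R) → ¬Q) = ¬F = T
Thus S1 is true.

S2: This is ¬((R → P) ↓ S).

R → P = T → F = F
(R → P) ↓ S = F ↓ T = F
¬((R → P) ↓ S) = ¬F = T
Hence S2 is true.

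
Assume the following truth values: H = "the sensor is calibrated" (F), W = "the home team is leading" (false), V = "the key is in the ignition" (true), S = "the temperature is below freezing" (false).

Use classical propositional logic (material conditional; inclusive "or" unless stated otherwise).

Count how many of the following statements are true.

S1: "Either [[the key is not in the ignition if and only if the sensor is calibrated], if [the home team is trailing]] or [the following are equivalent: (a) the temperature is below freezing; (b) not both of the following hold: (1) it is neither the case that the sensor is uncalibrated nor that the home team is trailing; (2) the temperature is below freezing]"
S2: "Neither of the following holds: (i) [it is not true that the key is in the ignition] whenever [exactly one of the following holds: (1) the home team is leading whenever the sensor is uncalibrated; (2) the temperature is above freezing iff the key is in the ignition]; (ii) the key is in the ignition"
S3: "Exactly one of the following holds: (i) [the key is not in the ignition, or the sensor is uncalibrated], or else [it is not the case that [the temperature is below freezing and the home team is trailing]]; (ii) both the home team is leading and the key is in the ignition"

2

S1: In symbols: (¬W → (¬V ↔ H)) ∨ (S ↔ ((¬H ↓ ¬W) ↑ S))

¬W = ¬F = T
¬V = ¬T = F
¬V ↔ H = F ↔ F = T
¬W → (¬V ↔ H) = T → T = T
¬H = ¬F = T
¬W = ¬F = T
¬H ↓ ¬W = T ↓ T = F
(¬H ↓ ¬W) ↑ S = F ↑ F = T
S ↔ ((¬H ↓ ¬W) ↑ S) = F ↔ T = F
(¬W → (¬V ↔ H)) ∨ (S ↔ ((¬H ↓ ¬W) ↑ S)) = T ∨ F = T
Hence S1 is true.

S2: In symbols: (((¬H → W) ⊕ (¬S ↔ V)) → ¬V) ↓ V

¬H = ¬F = T
¬H → W = T → F = F
¬S = ¬F = T
¬S ↔ V = T ↔ T = T
(¬H → W) ⊕ (¬S ↔ V) = F ⊕ T = T
¬V = ¬T = F
((¬H → W) ⊕ (¬S ↔ V)) → ¬V = T → F = F
(((¬H → W) ⊕ (¬S ↔ V)) → ¬V) ↓ V = F ↓ T = F
Hence S2 is false.

S3: Parsed as ((¬V ∨ ¬H) ∨ ¬(S ∧ ¬W)) ⊕ (W ∧ V)

¬V = ¬T = F
¬H = ¬F = T
¬V ∨ ¬H = F ∨ T = T
¬W = ¬F = T
S ∧ ¬W = F ∧ T = F
¬(S ∧ ¬W) = ¬F = T
(¬V ∨ ¬H) ∨ ¬(S ∧ ¬W) = T ∨ T = T
W ∧ V = F ∧ T = F
((¬V ∨ ¬H) ∨ ¬(S ∧ ¬W)) ⊕ (W ∧ V) = T ⊕ F = T
Thus S3 is true.

Count: 2.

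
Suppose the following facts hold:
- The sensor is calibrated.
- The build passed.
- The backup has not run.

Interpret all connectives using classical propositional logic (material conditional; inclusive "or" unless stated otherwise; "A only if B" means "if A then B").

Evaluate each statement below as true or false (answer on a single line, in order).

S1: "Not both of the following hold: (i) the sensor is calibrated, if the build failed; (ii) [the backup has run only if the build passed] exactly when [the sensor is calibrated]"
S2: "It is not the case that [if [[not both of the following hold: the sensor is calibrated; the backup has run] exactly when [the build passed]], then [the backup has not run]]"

S1 false / S2 false

Let Q = "the build passed" (T), P = "the sensor is calibrated" (T), R = "the backup has run" (F).

S1: Formalization: (~Q -> P) nand ((R -> Q) <-> P)

~Q = ~T = F
~Q -> P = F -> T = T
R -> Q = F -> T = T
(R -> Q) <-> P = T <-> T = T
(~Q -> P) nand ((R -> Q) <-> P) = T nand T = F
So S1 is false.

S2: This is ~(((P nand R) <-> Q) -> ~R).

P nand R = T nand F = T
(P nand R) <-> Q = T <-> T = T
~R = ~F = T
((P nand R) <-> Q) -> ~R = T -> T = T
~(((P nand R) <-> Q) -> ~R) = ~T = F
Thus S2 is false.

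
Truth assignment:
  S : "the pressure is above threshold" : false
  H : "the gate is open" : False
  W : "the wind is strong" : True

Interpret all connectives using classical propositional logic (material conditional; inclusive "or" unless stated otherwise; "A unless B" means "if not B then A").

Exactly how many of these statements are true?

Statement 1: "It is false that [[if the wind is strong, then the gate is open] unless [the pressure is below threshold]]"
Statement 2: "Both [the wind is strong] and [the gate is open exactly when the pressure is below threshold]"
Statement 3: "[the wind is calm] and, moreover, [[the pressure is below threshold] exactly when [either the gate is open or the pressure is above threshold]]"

Statement 1: Parsed as ~((W -> H) | ~S)

W -> H = T -> F = F
~S = ~F = T
(W -> H) | ~S = F | T = T
~((W -> H) | ~S) = ~T = F
So Statement 1 is false.

Statement 2: Formalization: W & (H <-> ~S)

~S = ~F = T
H <-> ~S = F <-> T = F
W & (H <-> ~S) = T & F = F
Hence Statement 2 is false.

Statement 3: Parsed as ~W & (~S <-> (H | S))

~W = ~T = F
~S = ~F = T
H | S = F | F = F
~S <-> (H | S) = T <-> F = F
~W & (~S <-> (H | S)) = F & F = F
Hence Statement 3 is false.

Count: 0.

0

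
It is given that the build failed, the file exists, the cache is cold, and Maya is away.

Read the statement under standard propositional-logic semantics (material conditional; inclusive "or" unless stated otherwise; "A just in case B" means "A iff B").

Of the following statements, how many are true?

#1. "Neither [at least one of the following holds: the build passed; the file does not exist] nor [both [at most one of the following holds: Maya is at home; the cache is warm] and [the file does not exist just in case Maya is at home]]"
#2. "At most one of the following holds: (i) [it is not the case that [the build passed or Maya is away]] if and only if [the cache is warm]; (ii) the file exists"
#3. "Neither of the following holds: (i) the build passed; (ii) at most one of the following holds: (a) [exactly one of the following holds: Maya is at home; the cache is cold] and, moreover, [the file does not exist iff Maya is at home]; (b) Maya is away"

1

Let P = "the build passed" (False), Q = "the file exists" (True), S = "Maya is at home" (False), R = "the cache is warm" (False).

#1: Parsed as (P or not Q) nor ((S nand R) and (not Q iff S))

not Q = not True = False
P or not Q = False or False = False
S nand R = False nand False = True
not Q = not True = False
not Q iff S = False iff False = True
(S nand R) and (not Q iff S) = True and True = True
(P or not Q) nor ((S nand R) and (not Q iff S)) = False nor True = False
Hence #1 is false.

#2: Formalization: (not (P or not S) iff R) nand Q

not S = not False = True
P or not S = False or True = True
not (P or not S) = not True = False
not (P or not S) iff R = False iff False = True
(not (P or not S) iff R) nand Q = True nand True = False
Thus #2 is false.

#3: This is P nor (((S xor not R) and (not Q iff S)) nand not S).

not R = not False = True
S xor not R = False xor True = True
not Q = not True = False
not Q iff S = False iff False = True
(S xor not R) and (not Q iff S) = True and True = True
not S = not False = True
((S xor not R) and (not Q iff S)) nand not S = True nand True = False
P nor (((S xor not R) and (not Q iff S)) nand not S) = False nor False = True
So #3 is true.

Count: 1.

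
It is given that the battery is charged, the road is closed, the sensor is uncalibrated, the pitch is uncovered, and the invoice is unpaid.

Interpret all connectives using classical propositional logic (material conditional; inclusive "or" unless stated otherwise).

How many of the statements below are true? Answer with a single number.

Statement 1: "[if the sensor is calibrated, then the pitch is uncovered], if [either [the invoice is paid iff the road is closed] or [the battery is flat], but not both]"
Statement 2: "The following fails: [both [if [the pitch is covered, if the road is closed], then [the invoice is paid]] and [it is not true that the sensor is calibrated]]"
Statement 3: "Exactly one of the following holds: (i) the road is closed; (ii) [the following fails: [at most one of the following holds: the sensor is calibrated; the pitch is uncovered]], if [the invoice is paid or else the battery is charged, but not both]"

Let L = "the invoice is paid" (F), U = "the road is closed" (T), K = "the battery is charged" (T), W = "the sensor is calibrated" (F), P = "the pitch is covered" (F).

Statement 1: Parsed as ((L ↔ U) ⊕ ¬K) → (W → ¬P)

L ↔ U = F ↔ T = F
¬K = ¬T = F
(L ↔ U) ⊕ ¬K = F ⊕ F = F
¬P = ¬F = T
W → ¬P = F → T = T
((L ↔ U) ⊕ ¬K) → (W → ¬P) = F → T = T
Thus Statement 1 is true.

Statement 2: In symbols: ¬(((U → P) → L) ∧ ¬W)

U → P = T → F = F
(U → P) → L = F → F = T
¬W = ¬F = T
((U → P) → L) ∧ ¬W = T ∧ T = T
¬(((U → P) → L) ∧ ¬W) = ¬T = F
Hence Statement 2 is false.

Statement 3: Formalization: U ⊕ ((L ⊕ K) → ¬(W ↑ ¬P))

L ⊕ K = F ⊕ T = T
¬P = ¬F = T
W ↑ ¬P = F ↑ T = T
¬(W ↑ ¬P) = ¬T = F
(L ⊕ K) → ¬(W ↑ ¬P) = T → F = F
U ⊕ ((L ⊕ K) → ¬(W ↑ ¬P)) = T ⊕ F = T
So Statement 3 is true.

True statements: 2.

2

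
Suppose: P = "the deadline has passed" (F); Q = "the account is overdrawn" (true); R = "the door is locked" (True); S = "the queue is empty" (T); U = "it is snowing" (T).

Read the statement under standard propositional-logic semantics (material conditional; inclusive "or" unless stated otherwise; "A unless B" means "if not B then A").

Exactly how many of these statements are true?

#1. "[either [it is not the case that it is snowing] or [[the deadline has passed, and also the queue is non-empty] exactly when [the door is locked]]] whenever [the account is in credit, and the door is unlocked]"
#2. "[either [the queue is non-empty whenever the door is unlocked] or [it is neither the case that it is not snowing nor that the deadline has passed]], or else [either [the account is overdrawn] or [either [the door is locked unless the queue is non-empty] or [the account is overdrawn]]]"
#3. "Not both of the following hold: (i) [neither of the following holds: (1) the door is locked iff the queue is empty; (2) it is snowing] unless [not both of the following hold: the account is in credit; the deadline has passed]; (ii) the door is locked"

2

#1: In symbols: (not Q and not R) -> (not U or ((P and not S) iff R))

not Q = not True = False
not R = not True = False
not Q and not R = False and False = False
not U = not True = False
not S = not True = False
P and not S = False and False = False
(P and not S) iff R = False iff True = False
not U or ((P and not S) iff R) = False or False = False
(not Q and not R) -> (not U or ((P and not S) iff R)) = False -> False = True
Thus #1 is true.

#2: Parsed as ((not R -> not S) or (not U nor P)) or (Q or ((R or not S) or Q))

not R = not True = False
not S = not True = False
not R -> not S = False -> False = True
not U = not True = False
not U nor P = False nor False = True
(not R -> not S) or (not U nor P) = True or True = True
not S = not True = False
R or not S = True or False = True
(R or not S) or Q = True or True = True
Q or ((R or not S) or Q) = True or True = True
((not R -> not S) or (not U nor P)) or (Q or ((R or not S) or Q)) = True or True = True
So #2 is true.

#3: In symbols: (((R iff S) nor U) or (not Q nand P)) nand R

R iff S = True iff True = True
(R iff S) nor U = True nor True = False
not Q = not True = False
not Q nand P = False nand False = True
((R iff S) nor U) or (not Q nand P) = False or True = True
(((R iff S) nor U) or (not Q nand P)) nand R = True nand True = False
Hence #3 is false.

2 of the 3 statements are true (#1, #2).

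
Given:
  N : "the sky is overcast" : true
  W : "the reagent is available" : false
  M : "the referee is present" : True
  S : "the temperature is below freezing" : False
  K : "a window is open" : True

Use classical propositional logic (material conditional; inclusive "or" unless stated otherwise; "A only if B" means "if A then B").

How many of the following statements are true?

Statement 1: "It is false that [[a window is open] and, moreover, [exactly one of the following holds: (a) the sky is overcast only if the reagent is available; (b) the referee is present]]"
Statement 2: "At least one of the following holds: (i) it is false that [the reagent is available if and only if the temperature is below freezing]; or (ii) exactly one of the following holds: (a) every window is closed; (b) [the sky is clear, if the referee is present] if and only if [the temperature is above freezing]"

0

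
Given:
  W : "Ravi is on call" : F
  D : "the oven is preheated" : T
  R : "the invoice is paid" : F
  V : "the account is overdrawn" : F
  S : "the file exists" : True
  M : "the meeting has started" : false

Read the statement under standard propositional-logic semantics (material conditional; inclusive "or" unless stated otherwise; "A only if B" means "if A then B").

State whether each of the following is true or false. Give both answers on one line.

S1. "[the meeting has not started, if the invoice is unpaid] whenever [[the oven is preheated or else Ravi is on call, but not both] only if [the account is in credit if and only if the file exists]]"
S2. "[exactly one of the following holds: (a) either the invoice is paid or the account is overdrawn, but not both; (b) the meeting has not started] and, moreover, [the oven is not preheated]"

S1 True / S2 False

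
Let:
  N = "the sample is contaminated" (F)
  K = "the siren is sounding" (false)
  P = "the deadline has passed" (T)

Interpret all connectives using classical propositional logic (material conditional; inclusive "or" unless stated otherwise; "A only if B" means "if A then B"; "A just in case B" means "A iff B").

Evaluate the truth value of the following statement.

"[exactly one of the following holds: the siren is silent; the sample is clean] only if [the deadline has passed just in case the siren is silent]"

The statement is true.

Formalization: (not K xor not N) -> (P iff not K)

not K = not False = True
not N = not False = True
not K xor not N = True xor True = False
not K = not False = True
P iff not K = True iff True = True
(not K xor not N) -> (P iff not K) = False -> True = True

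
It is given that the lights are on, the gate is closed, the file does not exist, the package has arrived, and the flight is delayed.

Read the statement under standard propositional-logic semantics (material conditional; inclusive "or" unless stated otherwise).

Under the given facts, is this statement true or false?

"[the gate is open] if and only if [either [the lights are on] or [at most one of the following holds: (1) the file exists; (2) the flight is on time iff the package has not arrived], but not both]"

True.

Let K = "the gate is open" (F), P = "the lights are on" (T), N = "the file exists" (F), S = "the flight is delayed" (T), G = "the package has arrived" (T).
This is K ↔ (P ⊕ (N ↑ (¬S ↔ ¬G))).

¬S = ¬T = F
¬G = ¬T = F
¬S ↔ ¬G = F ↔ F = T
N ↑ (¬S ↔ ¬G) = F ↑ T = T
P ⊕ (N ↑ (¬S ↔ ¬G)) = T ⊕ T = F
K ↔ (P ⊕ (N ↑ (¬S ↔ ¬G))) = F ↔ F = T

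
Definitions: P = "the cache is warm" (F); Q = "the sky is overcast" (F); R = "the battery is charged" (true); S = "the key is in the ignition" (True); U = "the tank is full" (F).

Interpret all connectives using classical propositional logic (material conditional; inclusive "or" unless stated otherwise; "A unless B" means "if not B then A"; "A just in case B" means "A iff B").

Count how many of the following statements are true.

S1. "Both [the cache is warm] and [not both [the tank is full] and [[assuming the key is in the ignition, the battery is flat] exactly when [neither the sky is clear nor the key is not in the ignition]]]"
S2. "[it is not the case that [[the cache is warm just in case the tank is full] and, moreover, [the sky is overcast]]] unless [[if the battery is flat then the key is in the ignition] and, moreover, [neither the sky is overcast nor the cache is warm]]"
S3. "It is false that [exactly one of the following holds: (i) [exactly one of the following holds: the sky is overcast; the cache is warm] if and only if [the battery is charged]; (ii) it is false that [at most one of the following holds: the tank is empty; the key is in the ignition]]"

1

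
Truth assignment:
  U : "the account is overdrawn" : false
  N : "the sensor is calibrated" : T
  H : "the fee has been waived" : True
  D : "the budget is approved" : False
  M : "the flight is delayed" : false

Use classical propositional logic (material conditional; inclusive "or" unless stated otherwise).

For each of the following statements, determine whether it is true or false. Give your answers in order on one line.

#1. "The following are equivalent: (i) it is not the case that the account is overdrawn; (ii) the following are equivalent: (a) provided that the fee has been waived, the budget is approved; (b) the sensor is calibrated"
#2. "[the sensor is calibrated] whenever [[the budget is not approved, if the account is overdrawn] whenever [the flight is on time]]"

#1: Parsed as not U iff ((H -> D) iff N)

not U = not False = True
H -> D = True -> False = False
(H -> D) iff N = False iff True = False
not U iff ((H -> D) iff N) = True iff False = False
So #1 is false.

#2: Parsed as (not M -> (U -> not D)) -> N

not M = not False = True
not D = not False = True
U -> not D = False -> True = True
not M -> (U -> not D) = True -> True = True
(not M -> (U -> not D)) -> N = True -> True = True
Hence #2 is true.

#1 False, #2 True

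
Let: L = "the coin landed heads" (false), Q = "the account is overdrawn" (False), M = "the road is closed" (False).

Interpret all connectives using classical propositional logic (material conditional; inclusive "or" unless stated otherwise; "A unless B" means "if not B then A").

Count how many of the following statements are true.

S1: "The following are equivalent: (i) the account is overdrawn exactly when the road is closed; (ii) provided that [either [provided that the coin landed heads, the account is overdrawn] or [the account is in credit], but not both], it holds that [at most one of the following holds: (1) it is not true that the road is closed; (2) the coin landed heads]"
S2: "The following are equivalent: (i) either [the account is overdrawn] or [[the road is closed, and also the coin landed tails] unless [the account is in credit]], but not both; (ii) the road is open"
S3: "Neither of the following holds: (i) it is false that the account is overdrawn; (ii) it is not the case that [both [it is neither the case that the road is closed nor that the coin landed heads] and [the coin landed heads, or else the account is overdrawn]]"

S1: This is (Q ↔ M) ↔ (((L → Q) ⊕ ¬Q) → (¬M ↑ L)).

Q ↔ M = F ↔ F = T
L → Q = F → F = T
¬Q = ¬F = T
(L → Q) ⊕ ¬Q = T ⊕ T = F
¬M = ¬F = T
¬M ↑ L = T ↑ F = T
((L → Q) ⊕ ¬Q) → (¬M ↑ L) = F → T = T
(Q ↔ M) ↔ (((L → Q) ⊕ ¬Q) → (¬M ↑ L)) = T ↔ T = T
So S1 is true.

S2: Parsed as (Q ⊕ ((M ∧ ¬L) ∨ ¬Q)) ↔ ¬M

¬L = ¬F = T
M ∧ ¬L = F ∧ T = F
¬Q = ¬F = T
(M ∧ ¬L) ∨ ¬Q = F ∨ T = T
Q ⊕ ((M ∧ ¬L) ∨ ¬Q) = F ⊕ T = T
¬M = ¬F = T
(Q ⊕ ((M ∧ ¬L) ∨ ¬Q)) ↔ ¬M = T ↔ T = T
Thus S2 is true.

S3: Parsed as ¬Q ↓ ¬((M ↓ L) ∧ (L ∨ Q))

¬Q = ¬F = T
M ↓ L = F ↓ F = T
L ∨ Q = F ∨ F = F
(M ↓ L) ∧ (L ∨ Q) = T ∧ F = F
¬((M ↓ L) ∧ (L ∨ Q)) = ¬F = T
¬Q ↓ ¬((M ↓ L) ∧ (L ∨ Q)) = T ↓ T = F
So S3 is false.

2 of the 3 statements are true.

2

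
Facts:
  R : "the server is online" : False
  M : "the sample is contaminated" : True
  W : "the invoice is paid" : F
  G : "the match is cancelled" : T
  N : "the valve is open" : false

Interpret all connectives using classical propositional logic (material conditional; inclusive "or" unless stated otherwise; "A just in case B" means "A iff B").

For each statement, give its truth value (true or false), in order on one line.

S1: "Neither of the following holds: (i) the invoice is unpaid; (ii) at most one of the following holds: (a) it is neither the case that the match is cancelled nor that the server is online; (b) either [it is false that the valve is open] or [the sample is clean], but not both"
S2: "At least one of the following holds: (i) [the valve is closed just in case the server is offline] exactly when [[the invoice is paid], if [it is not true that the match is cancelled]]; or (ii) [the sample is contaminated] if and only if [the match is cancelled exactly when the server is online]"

S1 F / S2 T

S1: Parsed as not W nor ((G nor R) nand (not N xor not M))

not W = not False = True
G nor R = True nor False = False
not N = not False = True
not M = not True = False
not N xor not M = True xor False = True
(G nor R) nand (not N xor not M) = False nand True = True
not W nor ((G nor R) nand (not N xor not M)) = True nor True = False
So S1 is false.

S2: In symbols: ((not N iff not R) iff (not G -> W)) or (M iff (G iff R))

not N = not False = True
not R = not False = True
not N iff not R = True iff True = True
not G = not True = False
not G -> W = False -> False = True
(not N iff not R) iff (not G -> W) = True iff True = True
G iff R = True iff False = False
M iff (G iff R) = True iff False = False
((not N iff not R) iff (not G -> W)) or (M iff (G iff R)) = True or False = True
So S2 is true.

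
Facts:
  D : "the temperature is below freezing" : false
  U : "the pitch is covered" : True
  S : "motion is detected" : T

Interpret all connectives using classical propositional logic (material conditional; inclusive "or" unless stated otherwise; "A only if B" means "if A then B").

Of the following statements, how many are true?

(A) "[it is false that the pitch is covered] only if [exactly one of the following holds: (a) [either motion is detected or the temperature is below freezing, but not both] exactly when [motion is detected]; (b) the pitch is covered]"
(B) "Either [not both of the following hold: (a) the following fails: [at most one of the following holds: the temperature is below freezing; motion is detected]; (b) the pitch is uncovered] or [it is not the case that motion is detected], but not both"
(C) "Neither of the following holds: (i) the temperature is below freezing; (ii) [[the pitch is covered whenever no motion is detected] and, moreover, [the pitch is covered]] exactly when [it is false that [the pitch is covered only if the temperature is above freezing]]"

(A): This is not U -> (((S xor D) iff S) xor U).

not U = not True = False
S xor D = True xor False = True
(S xor D) iff S = True iff True = True
((S xor D) iff S) xor U = True xor True = False
not U -> (((S xor D) iff S) xor U) = False -> False = True
Thus (A) is true.

(B): This is (not (D nand S) nand not U) xor not S.

D nand S = False nand True = True
not (D nand S) = not True = False
not U = not True = False
not (D nand S) nand not U = False nand False = True
not S = not True = False
(not (D nand S) nand not U) xor not S = True xor False = True
Thus (B) is true.

(C): Parsed as D nor (((not S -> U) and U) iff not (U -> not D))

not S = not True = False
not S -> U = False -> True = True
(not S -> U) and U = True and True = True
not D = not False = True
U -> not D = True -> True = True
not (U -> not D) = not True = False
((not S -> U) and U) iff not (U -> not D) = True iff False = False
D nor (((not S -> U) and U) iff not (U -> not D)) = False nor False = True
Thus (C) is true.

True statements: 3.

3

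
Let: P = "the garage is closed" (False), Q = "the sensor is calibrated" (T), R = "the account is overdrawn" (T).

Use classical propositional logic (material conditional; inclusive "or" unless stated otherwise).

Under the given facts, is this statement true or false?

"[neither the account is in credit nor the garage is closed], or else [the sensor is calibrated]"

This is (not R nor P) or Q.

not R = not True = False
not R nor P = False nor False = True
(not R nor P) or Q = True or True = True

true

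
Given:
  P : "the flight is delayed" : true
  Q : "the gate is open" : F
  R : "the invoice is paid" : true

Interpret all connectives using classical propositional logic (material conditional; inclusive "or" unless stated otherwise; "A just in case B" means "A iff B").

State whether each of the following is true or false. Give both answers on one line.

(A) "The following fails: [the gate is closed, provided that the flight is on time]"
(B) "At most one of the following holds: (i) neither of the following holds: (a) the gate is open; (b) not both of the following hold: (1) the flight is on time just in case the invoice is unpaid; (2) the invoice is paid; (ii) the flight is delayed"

(A) F; (B) F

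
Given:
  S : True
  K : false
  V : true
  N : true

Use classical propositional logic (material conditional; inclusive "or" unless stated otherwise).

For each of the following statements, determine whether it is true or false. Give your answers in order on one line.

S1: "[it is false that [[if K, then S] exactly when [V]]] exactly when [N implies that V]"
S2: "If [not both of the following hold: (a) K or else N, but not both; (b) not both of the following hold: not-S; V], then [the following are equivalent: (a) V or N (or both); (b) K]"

S1 False; S2 True

S1: This is ~((K -> S) <-> V) <-> (N -> V).

K -> S = F -> T = T
(K -> S) <-> V = T <-> T = T
~((K -> S) <-> V) = ~T = F
N -> V = T -> T = T
~((K -> S) <-> V) <-> (N -> V) = F <-> T = F
Thus S1 is false.

S2: Formalization: ((K xor N) nand (~S nand V)) -> ((V | N) <-> K)

K xor N = F xor T = T
~S = ~T = F
~S nand V = F nand T = T
(K xor N) nand (~S nand V) = T nand T = F
V | N = T | T = T
(V | N) <-> K = T <-> F = F
((K xor N) nand (~S nand V)) -> ((V | N) <-> K) = F -> F = T
Hence S2 is true.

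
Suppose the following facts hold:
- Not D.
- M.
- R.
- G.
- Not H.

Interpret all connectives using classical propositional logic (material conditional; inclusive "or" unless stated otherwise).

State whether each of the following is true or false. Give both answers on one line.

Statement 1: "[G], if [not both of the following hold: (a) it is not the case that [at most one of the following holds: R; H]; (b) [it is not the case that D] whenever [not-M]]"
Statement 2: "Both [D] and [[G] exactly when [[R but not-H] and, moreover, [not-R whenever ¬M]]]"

Statement 1: Formalization: (~(R nand H) nand (~M -> ~D)) -> G

R nand H = T nand F = T
~(R nand H) = ~T = F
~M = ~T = F
~D = ~F = T
~M -> ~D = F -> T = T
~(R nand H) nand (~M -> ~D) = F nand T = T
(~(R nand H) nand (~M -> ~D)) -> G = T -> T = T
Hence Statement 1 is true.

Statement 2: In symbols: D & (G <-> ((R & ~H) & (~M -> ~R)))

~H = ~F = T
R & ~H = T & T = T
~M = ~T = F
~R = ~T = F
~M -> ~R = F -> F = T
(R & ~H) & (~M -> ~R) = T & T = T
G <-> ((R & ~H) & (~M -> ~R)) = T <-> T = T
D & (G <-> ((R & ~H) & (~M -> ~R))) = F & T = F
Hence Statement 2 is false.

Statement 1 true / Statement 2 false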